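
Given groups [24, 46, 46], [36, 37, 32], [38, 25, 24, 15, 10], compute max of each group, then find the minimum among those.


Find max of each group:
  Group 1: [24, 46, 46] -> max = 46
  Group 2: [36, 37, 32] -> max = 37
  Group 3: [38, 25, 24, 15, 10] -> max = 38
Maxes: [46, 37, 38]
Minimum of maxes = 37
Final answer: 37


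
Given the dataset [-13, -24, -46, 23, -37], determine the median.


First, sort the list: [-46, -37, -24, -13, 23]
The list has 5 elements (odd count).
The middle index is 2 (0-based), and the element there is -24.
Final answer: -24


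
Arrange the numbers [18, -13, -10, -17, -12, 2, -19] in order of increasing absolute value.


Compute absolute values:
  |18| = 18
  |-13| = 13
  |-10| = 10
  |-17| = 17
  |-12| = 12
  |2| = 2
  |-19| = 19
Absolute values in increasing order: 2 < 10 < 12 < 13 < 17 < 18 < 19
Listing the original numbers in that order gives the answer.
Final answer: [2, -10, -12, -13, -17, 18, -19]


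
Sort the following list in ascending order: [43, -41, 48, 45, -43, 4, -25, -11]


Original list: [43, -41, 48, 45, -43, 4, -25, -11]
Repeatedly take the smallest remaining element:
  Remaining [43, -41, 48, 45, -43, 4, -25, -11] -> smallest is -43
  Remaining [43, -41, 48, 45, 4, -25, -11] -> smallest is -41
  Remaining [43, 48, 45, 4, -25, -11] -> smallest is -25
  Remaining [43, 48, 45, 4, -11] -> smallest is -11
  Remaining [43, 48, 45, 4] -> smallest is 4
  Remaining [43, 48, 45] -> smallest is 43
  Remaining [48, 45] -> smallest is 45
  Remaining [48] -> smallest is 48
Collecting the picks in order gives the sorted list.
Final answer: [-43, -41, -25, -11, 4, 43, 45, 48]


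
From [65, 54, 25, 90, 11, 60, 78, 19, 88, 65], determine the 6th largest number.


Sort descending: [90, 88, 78, 65, 65, 60, 54, 25, 19, 11]
The 6th element (1-indexed) is at index 5.
Value = 60
Final answer: 60


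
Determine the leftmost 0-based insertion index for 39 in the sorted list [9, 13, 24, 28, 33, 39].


List is sorted: [9, 13, 24, 28, 33, 39]
We need the leftmost position where 39 can be inserted, i.e. the first index whose element is >= 39 (or the end of the list if none is).
Binary search with low=0, high=6 (0-based indices):
  low=0, high=6, mid=3: a[3]=28 < 39, so low = 4
  low=4, high=6, mid=5: a[5]=39 >= 39, so high = 5
  low=4, high=5, mid=4: a[4]=33 < 39, so low = 5
Now low = high = 5, so the insertion index is 5.
Final answer: 5


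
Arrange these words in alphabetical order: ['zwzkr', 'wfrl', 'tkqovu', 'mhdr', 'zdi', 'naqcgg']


Compare strings character by character (the first differing letter decides):
  'mhdr' < 'naqcgg' since 'm' < 'n' at position 1
  'naqcgg' < 'tkqovu' since 'n' < 't' at position 1
  'tkqovu' < 'wfrl' since 't' < 'w' at position 1
  'wfrl' < 'zdi' since 'w' < 'z' at position 1
  'zdi' < 'zwzkr' since 'd' < 'w' at position 2
Chaining these comparisons gives the alphabetical order.
Final answer: ['mhdr', 'naqcgg', 'tkqovu', 'wfrl', 'zdi', 'zwzkr']


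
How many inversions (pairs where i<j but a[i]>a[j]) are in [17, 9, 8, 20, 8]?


For each element, count the later elements that are smaller than it:
  17 (index 0): smaller elements after it = [9, 8, 8] -> 3
  9 (index 1): smaller elements after it = [8, 8] -> 2
  8 (index 2): smaller elements after it = [] -> 0
  20 (index 3): smaller elements after it = [8] -> 1
Total inversions = 3 + 2 + 0 + 1 = 6
Final answer: 6


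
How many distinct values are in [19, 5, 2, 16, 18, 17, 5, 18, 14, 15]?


List all unique values:
Distinct values: [2, 5, 14, 15, 16, 17, 18, 19]
Count = 8
Final answer: 8


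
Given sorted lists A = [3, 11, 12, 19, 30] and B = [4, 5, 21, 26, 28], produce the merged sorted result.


List A: [3, 11, 12, 19, 30]
List B: [4, 5, 21, 26, 28]
Repeatedly compare the front elements and take the smaller:
  3 vs 4 -> take 3
  11 vs 4 -> take 4
  11 vs 5 -> take 5
  11 vs 21 -> take 11
  12 vs 21 -> take 12
  19 vs 21 -> take 19
  30 vs 21 -> take 21
  30 vs 26 -> take 26
  30 vs 28 -> take 28
  B is exhausted; append the rest of A: [30]
Final answer: [3, 4, 5, 11, 12, 19, 21, 26, 28, 30]


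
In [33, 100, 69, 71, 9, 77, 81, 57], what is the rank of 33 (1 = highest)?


Sort descending: [100, 81, 77, 71, 69, 57, 33, 9]
Find 33 in the sorted list.
33 is at position 7.
Final answer: 7


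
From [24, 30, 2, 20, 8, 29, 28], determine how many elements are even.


Check each element:
  24 is even
  30 is even
  2 is even
  20 is even
  8 is even
  29 is odd
  28 is even
Evens: [24, 30, 2, 20, 8, 28]
Count of evens = 6
Final answer: 6


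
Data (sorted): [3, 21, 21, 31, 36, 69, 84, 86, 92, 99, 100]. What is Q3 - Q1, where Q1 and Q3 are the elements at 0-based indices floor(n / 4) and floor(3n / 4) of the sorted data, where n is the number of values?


The data has n = 11 elements.
Q1 index = floor(11 / 4) = floor(2.75) = 2; Q3 index = floor(3 * 11 / 4) = floor(8.25) = 8
Q1 = element at index 2 = 21
Q3 = element at index 8 = 92
IQR = 92 - 21 = 71
Final answer: 71


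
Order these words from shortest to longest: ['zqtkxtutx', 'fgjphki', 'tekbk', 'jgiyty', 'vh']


Compute lengths:
  'zqtkxtutx' has length 9
  'fgjphki' has length 7
  'tekbk' has length 5
  'jgiyty' has length 6
  'vh' has length 2
Lengths in increasing order: 2 < 5 < 6 < 7 < 9
Listing the words in that order gives the answer.
Final answer: ['vh', 'tekbk', 'jgiyty', 'fgjphki', 'zqtkxtutx']


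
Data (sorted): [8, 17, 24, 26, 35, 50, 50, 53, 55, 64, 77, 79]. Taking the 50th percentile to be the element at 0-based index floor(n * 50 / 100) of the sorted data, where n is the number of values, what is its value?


The dataset has n = 12 elements.
Index = floor(12 * 50 / 100) = floor(600 / 100) = floor(6) = 6
Counting from index 0 in the sorted data, the element at index 6 is 50.
Final answer: 50


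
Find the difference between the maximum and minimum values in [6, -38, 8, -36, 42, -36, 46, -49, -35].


Maximum value: 46
Minimum value: -49
Range = 46 - (-49) = 95
Final answer: 95


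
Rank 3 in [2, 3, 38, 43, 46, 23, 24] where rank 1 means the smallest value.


Sort ascending: [2, 3, 23, 24, 38, 43, 46]
Find 3 in the sorted list.
3 is at position 2 (1-indexed).
Final answer: 2


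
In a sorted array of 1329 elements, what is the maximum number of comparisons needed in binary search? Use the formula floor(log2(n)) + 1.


Binary search halves the search space each step.
Maximum comparisons = floor(log2(1329)) + 1
log2(1329) = 10.3761
floor(log2(1329)) = 10, so 10 + 1 = 11
Final answer: 11


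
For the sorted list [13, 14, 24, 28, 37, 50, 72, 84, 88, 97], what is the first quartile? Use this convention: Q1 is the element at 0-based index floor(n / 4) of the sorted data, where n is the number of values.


The list has n = 10 elements.
Q1 index = floor(10 / 4) = floor(2.5) = 2
Counting from index 0 in the sorted data, the element at index 2 is 24.
Final answer: 24


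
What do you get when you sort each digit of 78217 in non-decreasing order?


The number 78217 has digits: 7, 8, 2, 1, 7
Sorted: 1, 2, 7, 7, 8
Joining the sorted digits gives the result.
Final answer: 12778


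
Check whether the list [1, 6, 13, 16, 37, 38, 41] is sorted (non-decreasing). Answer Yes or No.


Check consecutive pairs:
  1 <= 6? True
  6 <= 13? True
  13 <= 16? True
  16 <= 37? True
  37 <= 38? True
  38 <= 41? True
Every consecutive pair is in order, so the list is non-decreasing.
Final answer: Yes


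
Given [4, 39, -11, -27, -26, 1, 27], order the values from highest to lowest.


Original list: [4, 39, -11, -27, -26, 1, 27]
Repeatedly take the largest remaining element:
  Remaining [4, 39, -11, -27, -26, 1, 27] -> largest is 39
  Remaining [4, -11, -27, -26, 1, 27] -> largest is 27
  Remaining [4, -11, -27, -26, 1] -> largest is 4
  Remaining [-11, -27, -26, 1] -> largest is 1
  Remaining [-11, -27, -26] -> largest is -11
  Remaining [-27, -26] -> largest is -26
  Remaining [-27] -> largest is -27
Collecting the picks in order gives the descending list.
Final answer: [39, 27, 4, 1, -11, -26, -27]


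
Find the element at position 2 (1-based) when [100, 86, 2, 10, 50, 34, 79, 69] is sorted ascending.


Sort ascending: [2, 10, 34, 50, 69, 79, 86, 100]
The 2nd element (1-indexed) is at index 1.
Value = 10
Final answer: 10


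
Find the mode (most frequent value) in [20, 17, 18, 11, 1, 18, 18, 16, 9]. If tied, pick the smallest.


Count the frequency of each value:
  1 appears 1 time(s)
  9 appears 1 time(s)
  11 appears 1 time(s)
  16 appears 1 time(s)
  17 appears 1 time(s)
  18 appears 3 time(s)
  20 appears 1 time(s)
Maximum frequency is 3.
Only 18 reaches that frequency, so it is the mode.
Final answer: 18


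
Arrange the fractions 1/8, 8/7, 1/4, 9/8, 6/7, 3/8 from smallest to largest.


Convert to decimal for comparison:
  1/8 = 0.125
  8/7 = 1.1429
  1/4 = 0.25
  9/8 = 1.125
  6/7 = 0.8571
  3/8 = 0.375
Decimals in increasing order: 0.125 < 0.25 < 0.375 < 0.8571 < 1.125 < 1.1429
Writing each back as its fraction gives the sorted order.
Final answer: 1/8, 1/4, 3/8, 6/7, 9/8, 8/7


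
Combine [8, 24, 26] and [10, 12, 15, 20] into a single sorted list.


List A: [8, 24, 26]
List B: [10, 12, 15, 20]
Repeatedly compare the front elements and take the smaller:
  8 vs 10 -> take 8
  24 vs 10 -> take 10
  24 vs 12 -> take 12
  24 vs 15 -> take 15
  24 vs 20 -> take 20
  B is exhausted; append the rest of A: [24, 26]
Final answer: [8, 10, 12, 15, 20, 24, 26]


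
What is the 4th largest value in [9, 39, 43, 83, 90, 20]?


Sort descending: [90, 83, 43, 39, 20, 9]
The 4th element (1-indexed) is at index 3.
Value = 39
Final answer: 39


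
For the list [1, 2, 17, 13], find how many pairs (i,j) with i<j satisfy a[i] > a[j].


For each element, count the later elements that are smaller than it:
  1 (index 0): smaller elements after it = [] -> 0
  2 (index 1): smaller elements after it = [] -> 0
  17 (index 2): smaller elements after it = [13] -> 1
Total inversions = 0 + 0 + 1 = 1
Final answer: 1


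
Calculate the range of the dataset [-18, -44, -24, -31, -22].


Maximum value: -18
Minimum value: -44
Range = -18 - (-44) = 26
Final answer: 26


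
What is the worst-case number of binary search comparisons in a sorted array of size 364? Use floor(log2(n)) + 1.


Binary search halves the search space each step.
Maximum comparisons = floor(log2(364)) + 1
log2(364) = 8.5078
floor(log2(364)) = 8, so 8 + 1 = 9
Final answer: 9


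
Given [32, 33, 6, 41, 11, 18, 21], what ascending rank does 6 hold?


Sort ascending: [6, 11, 18, 21, 32, 33, 41]
Find 6 in the sorted list.
6 is at position 1 (1-indexed).
Final answer: 1


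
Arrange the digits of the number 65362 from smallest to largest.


The number 65362 has digits: 6, 5, 3, 6, 2
Sorted: 2, 3, 5, 6, 6
Joining the sorted digits gives the result.
Final answer: 23566


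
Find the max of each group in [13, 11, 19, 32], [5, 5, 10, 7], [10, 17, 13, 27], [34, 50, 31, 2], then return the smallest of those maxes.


Find max of each group:
  Group 1: [13, 11, 19, 32] -> max = 32
  Group 2: [5, 5, 10, 7] -> max = 10
  Group 3: [10, 17, 13, 27] -> max = 27
  Group 4: [34, 50, 31, 2] -> max = 50
Maxes: [32, 10, 27, 50]
Minimum of maxes = 10
Final answer: 10


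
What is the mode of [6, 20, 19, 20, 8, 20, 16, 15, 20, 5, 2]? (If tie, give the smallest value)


Count the frequency of each value:
  2 appears 1 time(s)
  5 appears 1 time(s)
  6 appears 1 time(s)
  8 appears 1 time(s)
  15 appears 1 time(s)
  16 appears 1 time(s)
  19 appears 1 time(s)
  20 appears 4 time(s)
Maximum frequency is 4.
Only 20 reaches that frequency, so it is the mode.
Final answer: 20


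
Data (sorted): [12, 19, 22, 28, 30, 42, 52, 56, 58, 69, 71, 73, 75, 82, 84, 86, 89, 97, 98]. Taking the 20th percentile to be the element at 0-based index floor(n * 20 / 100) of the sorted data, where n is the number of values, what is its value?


The dataset has n = 19 elements.
Index = floor(19 * 20 / 100) = floor(380 / 100) = floor(3.8) = 3
Counting from index 0 in the sorted data, the element at index 3 is 28.
Final answer: 28


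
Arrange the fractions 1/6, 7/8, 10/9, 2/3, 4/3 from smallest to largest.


Convert to decimal for comparison:
  1/6 = 0.1667
  7/8 = 0.875
  10/9 = 1.1111
  2/3 = 0.6667
  4/3 = 1.3333
Decimals in increasing order: 0.1667 < 0.6667 < 0.875 < 1.1111 < 1.3333
Writing each back as its fraction gives the sorted order.
Final answer: 1/6, 2/3, 7/8, 10/9, 4/3


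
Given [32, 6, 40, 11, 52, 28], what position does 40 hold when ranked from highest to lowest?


Sort descending: [52, 40, 32, 28, 11, 6]
Find 40 in the sorted list.
40 is at position 2.
Final answer: 2


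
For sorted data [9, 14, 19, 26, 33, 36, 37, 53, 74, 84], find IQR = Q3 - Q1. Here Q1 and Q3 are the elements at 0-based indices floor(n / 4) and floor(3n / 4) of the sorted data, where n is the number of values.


The data has n = 10 elements.
Q1 index = floor(10 / 4) = floor(2.5) = 2; Q3 index = floor(3 * 10 / 4) = floor(7.5) = 7
Q1 = element at index 2 = 19
Q3 = element at index 7 = 53
IQR = 53 - 19 = 34
Final answer: 34


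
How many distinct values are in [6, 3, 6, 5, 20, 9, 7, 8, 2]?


List all unique values:
Distinct values: [2, 3, 5, 6, 7, 8, 9, 20]
Count = 8
Final answer: 8


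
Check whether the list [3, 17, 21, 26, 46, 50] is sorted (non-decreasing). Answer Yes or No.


Check consecutive pairs:
  3 <= 17? True
  17 <= 21? True
  21 <= 26? True
  26 <= 46? True
  46 <= 50? True
Every consecutive pair is in order, so the list is non-decreasing.
Final answer: Yes


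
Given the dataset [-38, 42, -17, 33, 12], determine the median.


First, sort the list: [-38, -17, 12, 33, 42]
The list has 5 elements (odd count).
The middle index is 2 (0-based), and the element there is 12.
Final answer: 12


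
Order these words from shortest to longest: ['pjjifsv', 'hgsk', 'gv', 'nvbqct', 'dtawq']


Compute lengths:
  'pjjifsv' has length 7
  'hgsk' has length 4
  'gv' has length 2
  'nvbqct' has length 6
  'dtawq' has length 5
Lengths in increasing order: 2 < 4 < 5 < 6 < 7
Listing the words in that order gives the answer.
Final answer: ['gv', 'hgsk', 'dtawq', 'nvbqct', 'pjjifsv']


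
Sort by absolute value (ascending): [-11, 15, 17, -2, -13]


Compute absolute values:
  |-11| = 11
  |15| = 15
  |17| = 17
  |-2| = 2
  |-13| = 13
Absolute values in increasing order: 2 < 11 < 13 < 15 < 17
Listing the original numbers in that order gives the answer.
Final answer: [-2, -11, -13, 15, 17]


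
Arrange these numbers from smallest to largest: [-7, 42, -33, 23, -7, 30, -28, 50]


Original list: [-7, 42, -33, 23, -7, 30, -28, 50]
Repeatedly take the smallest remaining element:
  Remaining [-7, 42, -33, 23, -7, 30, -28, 50] -> smallest is -33
  Remaining [-7, 42, 23, -7, 30, -28, 50] -> smallest is -28
  Remaining [-7, 42, 23, -7, 30, 50] -> smallest is -7
  Remaining [42, 23, -7, 30, 50] -> smallest is -7
  Remaining [42, 23, 30, 50] -> smallest is 23
  Remaining [42, 30, 50] -> smallest is 30
  Remaining [42, 50] -> smallest is 42
  Remaining [50] -> smallest is 50
Collecting the picks in order gives the sorted list.
Final answer: [-33, -28, -7, -7, 23, 30, 42, 50]


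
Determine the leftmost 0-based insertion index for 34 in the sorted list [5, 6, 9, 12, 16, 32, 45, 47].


List is sorted: [5, 6, 9, 12, 16, 32, 45, 47]
We need the leftmost position where 34 can be inserted, i.e. the first index whose element is >= 34 (or the end of the list if none is).
Binary search with low=0, high=8 (0-based indices):
  low=0, high=8, mid=4: a[4]=16 < 34, so low = 5
  low=5, high=8, mid=6: a[6]=45 >= 34, so high = 6
  low=5, high=6, mid=5: a[5]=32 < 34, so low = 6
Now low = high = 6, so the insertion index is 6.
Final answer: 6


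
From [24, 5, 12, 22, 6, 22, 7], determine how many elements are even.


Check each element:
  24 is even
  5 is odd
  12 is even
  22 is even
  6 is even
  22 is even
  7 is odd
Evens: [24, 12, 22, 6, 22]
Count of evens = 5
Final answer: 5


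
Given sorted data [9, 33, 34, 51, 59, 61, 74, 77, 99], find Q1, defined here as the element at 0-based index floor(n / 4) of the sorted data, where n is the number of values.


The list has n = 9 elements.
Q1 index = floor(9 / 4) = floor(2.25) = 2
Counting from index 0 in the sorted data, the element at index 2 is 34.
Final answer: 34


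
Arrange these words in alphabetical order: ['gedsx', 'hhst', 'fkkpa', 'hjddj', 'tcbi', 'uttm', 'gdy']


Compare strings character by character (the first differing letter decides):
  'fkkpa' < 'gdy' since 'f' < 'g' at position 1
  'gdy' < 'gedsx' since 'd' < 'e' at position 2
  'gedsx' < 'hhst' since 'g' < 'h' at position 1
  'hhst' < 'hjddj' since 'h' < 'j' at position 2
  'hjddj' < 'tcbi' since 'h' < 't' at position 1
  'tcbi' < 'uttm' since 't' < 'u' at position 1
Chaining these comparisons gives the alphabetical order.
Final answer: ['fkkpa', 'gdy', 'gedsx', 'hhst', 'hjddj', 'tcbi', 'uttm']


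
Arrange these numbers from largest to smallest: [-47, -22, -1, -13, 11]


Original list: [-47, -22, -1, -13, 11]
Repeatedly take the largest remaining element:
  Remaining [-47, -22, -1, -13, 11] -> largest is 11
  Remaining [-47, -22, -1, -13] -> largest is -1
  Remaining [-47, -22, -13] -> largest is -13
  Remaining [-47, -22] -> largest is -22
  Remaining [-47] -> largest is -47
Collecting the picks in order gives the descending list.
Final answer: [11, -1, -13, -22, -47]


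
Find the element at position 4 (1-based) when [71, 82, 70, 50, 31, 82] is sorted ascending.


Sort ascending: [31, 50, 70, 71, 82, 82]
The 4th element (1-indexed) is at index 3.
Value = 71
Final answer: 71


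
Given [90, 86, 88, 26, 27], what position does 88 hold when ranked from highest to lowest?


Sort descending: [90, 88, 86, 27, 26]
Find 88 in the sorted list.
88 is at position 2.
Final answer: 2


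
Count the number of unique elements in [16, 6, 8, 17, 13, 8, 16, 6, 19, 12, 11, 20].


List all unique values:
Distinct values: [6, 8, 11, 12, 13, 16, 17, 19, 20]
Count = 9
Final answer: 9


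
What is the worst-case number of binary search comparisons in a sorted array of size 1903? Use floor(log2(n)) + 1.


Binary search halves the search space each step.
Maximum comparisons = floor(log2(1903)) + 1
log2(1903) = 10.8941
floor(log2(1903)) = 10, so 10 + 1 = 11
Final answer: 11


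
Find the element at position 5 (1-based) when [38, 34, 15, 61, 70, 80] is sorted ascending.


Sort ascending: [15, 34, 38, 61, 70, 80]
The 5th element (1-indexed) is at index 4.
Value = 70
Final answer: 70


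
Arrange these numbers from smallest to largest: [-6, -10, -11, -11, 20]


Original list: [-6, -10, -11, -11, 20]
Repeatedly take the smallest remaining element:
  Remaining [-6, -10, -11, -11, 20] -> smallest is -11
  Remaining [-6, -10, -11, 20] -> smallest is -11
  Remaining [-6, -10, 20] -> smallest is -10
  Remaining [-6, 20] -> smallest is -6
  Remaining [20] -> smallest is 20
Collecting the picks in order gives the sorted list.
Final answer: [-11, -11, -10, -6, 20]


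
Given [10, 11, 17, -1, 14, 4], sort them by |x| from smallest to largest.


Compute absolute values:
  |10| = 10
  |11| = 11
  |17| = 17
  |-1| = 1
  |14| = 14
  |4| = 4
Absolute values in increasing order: 1 < 4 < 10 < 11 < 14 < 17
Listing the original numbers in that order gives the answer.
Final answer: [-1, 4, 10, 11, 14, 17]


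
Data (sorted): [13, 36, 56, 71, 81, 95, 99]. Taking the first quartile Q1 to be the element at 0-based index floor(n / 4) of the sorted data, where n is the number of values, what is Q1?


The list has n = 7 elements.
Q1 index = floor(7 / 4) = floor(1.75) = 1
Counting from index 0 in the sorted data, the element at index 1 is 36.
Final answer: 36


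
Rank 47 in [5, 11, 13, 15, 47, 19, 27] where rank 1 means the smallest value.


Sort ascending: [5, 11, 13, 15, 19, 27, 47]
Find 47 in the sorted list.
47 is at position 7 (1-indexed).
Final answer: 7


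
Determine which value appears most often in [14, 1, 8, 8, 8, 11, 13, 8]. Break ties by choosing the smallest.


Count the frequency of each value:
  1 appears 1 time(s)
  8 appears 4 time(s)
  11 appears 1 time(s)
  13 appears 1 time(s)
  14 appears 1 time(s)
Maximum frequency is 4.
Only 8 reaches that frequency, so it is the mode.
Final answer: 8


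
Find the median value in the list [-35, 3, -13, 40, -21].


First, sort the list: [-35, -21, -13, 3, 40]
The list has 5 elements (odd count).
The middle index is 2 (0-based), and the element there is -13.
Final answer: -13


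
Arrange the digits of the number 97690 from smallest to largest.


The number 97690 has digits: 9, 7, 6, 9, 0
Sorted: 0, 6, 7, 9, 9
Joining the sorted digits gives the result.
Final answer: 06799


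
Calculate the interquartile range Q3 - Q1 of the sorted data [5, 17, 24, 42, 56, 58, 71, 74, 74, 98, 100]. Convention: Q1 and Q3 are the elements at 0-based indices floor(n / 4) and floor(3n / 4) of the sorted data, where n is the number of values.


The data has n = 11 elements.
Q1 index = floor(11 / 4) = floor(2.75) = 2; Q3 index = floor(3 * 11 / 4) = floor(8.25) = 8
Q1 = element at index 2 = 24
Q3 = element at index 8 = 74
IQR = 74 - 24 = 50
Final answer: 50


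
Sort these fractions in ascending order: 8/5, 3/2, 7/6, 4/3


Convert to decimal for comparison:
  8/5 = 1.6
  3/2 = 1.5
  7/6 = 1.1667
  4/3 = 1.3333
Decimals in increasing order: 1.1667 < 1.3333 < 1.5 < 1.6
Writing each back as its fraction gives the sorted order.
Final answer: 7/6, 4/3, 3/2, 8/5


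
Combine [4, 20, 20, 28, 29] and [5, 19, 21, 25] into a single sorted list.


List A: [4, 20, 20, 28, 29]
List B: [5, 19, 21, 25]
Repeatedly compare the front elements and take the smaller:
  4 vs 5 -> take 4
  20 vs 5 -> take 5
  20 vs 19 -> take 19
  20 vs 21 -> take 20
  20 vs 21 -> take 20
  28 vs 21 -> take 21
  28 vs 25 -> take 25
  B is exhausted; append the rest of A: [28, 29]
Final answer: [4, 5, 19, 20, 20, 21, 25, 28, 29]


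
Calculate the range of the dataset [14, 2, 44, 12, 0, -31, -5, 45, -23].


Maximum value: 45
Minimum value: -31
Range = 45 - (-31) = 76
Final answer: 76


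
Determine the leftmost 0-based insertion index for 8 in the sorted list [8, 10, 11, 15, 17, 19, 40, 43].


List is sorted: [8, 10, 11, 15, 17, 19, 40, 43]
We need the leftmost position where 8 can be inserted, i.e. the first index whose element is >= 8 (or the end of the list if none is).
Binary search with low=0, high=8 (0-based indices):
  low=0, high=8, mid=4: a[4]=17 >= 8, so high = 4
  low=0, high=4, mid=2: a[2]=11 >= 8, so high = 2
  low=0, high=2, mid=1: a[1]=10 >= 8, so high = 1
  low=0, high=1, mid=0: a[0]=8 >= 8, so high = 0
Now low = high = 0, so the insertion index is 0.
Final answer: 0


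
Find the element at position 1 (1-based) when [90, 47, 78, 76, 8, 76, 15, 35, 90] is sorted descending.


Sort descending: [90, 90, 78, 76, 76, 47, 35, 15, 8]
The 1st element (1-indexed) is at index 0.
Value = 90
Final answer: 90


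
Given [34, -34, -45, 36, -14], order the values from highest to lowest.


Original list: [34, -34, -45, 36, -14]
Repeatedly take the largest remaining element:
  Remaining [34, -34, -45, 36, -14] -> largest is 36
  Remaining [34, -34, -45, -14] -> largest is 34
  Remaining [-34, -45, -14] -> largest is -14
  Remaining [-34, -45] -> largest is -34
  Remaining [-45] -> largest is -45
Collecting the picks in order gives the descending list.
Final answer: [36, 34, -14, -34, -45]


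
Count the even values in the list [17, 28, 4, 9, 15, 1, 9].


Check each element:
  17 is odd
  28 is even
  4 is even
  9 is odd
  15 is odd
  1 is odd
  9 is odd
Evens: [28, 4]
Count of evens = 2
Final answer: 2


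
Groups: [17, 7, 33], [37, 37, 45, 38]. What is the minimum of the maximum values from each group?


Find max of each group:
  Group 1: [17, 7, 33] -> max = 33
  Group 2: [37, 37, 45, 38] -> max = 45
Maxes: [33, 45]
Minimum of maxes = 33
Final answer: 33


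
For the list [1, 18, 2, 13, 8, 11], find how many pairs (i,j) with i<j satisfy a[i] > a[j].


For each element, count the later elements that are smaller than it:
  1 (index 0): smaller elements after it = [] -> 0
  18 (index 1): smaller elements after it = [2, 13, 8, 11] -> 4
  2 (index 2): smaller elements after it = [] -> 0
  13 (index 3): smaller elements after it = [8, 11] -> 2
  8 (index 4): smaller elements after it = [] -> 0
Total inversions = 0 + 4 + 0 + 2 + 0 = 6
Final answer: 6


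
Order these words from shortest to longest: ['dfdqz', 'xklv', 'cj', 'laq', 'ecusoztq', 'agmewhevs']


Compute lengths:
  'dfdqz' has length 5
  'xklv' has length 4
  'cj' has length 2
  'laq' has length 3
  'ecusoztq' has length 8
  'agmewhevs' has length 9
Lengths in increasing order: 2 < 3 < 4 < 5 < 8 < 9
Listing the words in that order gives the answer.
Final answer: ['cj', 'laq', 'xklv', 'dfdqz', 'ecusoztq', 'agmewhevs']


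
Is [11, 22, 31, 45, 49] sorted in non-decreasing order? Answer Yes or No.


Check consecutive pairs:
  11 <= 22? True
  22 <= 31? True
  31 <= 45? True
  45 <= 49? True
Every consecutive pair is in order, so the list is non-decreasing.
Final answer: Yes


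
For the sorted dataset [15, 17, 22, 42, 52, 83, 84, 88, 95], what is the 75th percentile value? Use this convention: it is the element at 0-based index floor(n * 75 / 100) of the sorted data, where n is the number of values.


The dataset has n = 9 elements.
Index = floor(9 * 75 / 100) = floor(675 / 100) = floor(6.75) = 6
Counting from index 0 in the sorted data, the element at index 6 is 84.
Final answer: 84


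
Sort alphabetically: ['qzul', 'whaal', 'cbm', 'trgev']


Compare strings character by character (the first differing letter decides):
  'cbm' < 'qzul' since 'c' < 'q' at position 1
  'qzul' < 'trgev' since 'q' < 't' at position 1
  'trgev' < 'whaal' since 't' < 'w' at position 1
Chaining these comparisons gives the alphabetical order.
Final answer: ['cbm', 'qzul', 'trgev', 'whaal']


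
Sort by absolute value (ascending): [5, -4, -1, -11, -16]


Compute absolute values:
  |5| = 5
  |-4| = 4
  |-1| = 1
  |-11| = 11
  |-16| = 16
Absolute values in increasing order: 1 < 4 < 5 < 11 < 16
Listing the original numbers in that order gives the answer.
Final answer: [-1, -4, 5, -11, -16]


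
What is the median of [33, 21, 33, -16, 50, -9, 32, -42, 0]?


First, sort the list: [-42, -16, -9, 0, 21, 32, 33, 33, 50]
The list has 9 elements (odd count).
The middle index is 4 (0-based), and the element there is 21.
Final answer: 21


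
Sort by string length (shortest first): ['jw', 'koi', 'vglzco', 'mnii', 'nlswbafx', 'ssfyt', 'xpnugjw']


Compute lengths:
  'jw' has length 2
  'koi' has length 3
  'vglzco' has length 6
  'mnii' has length 4
  'nlswbafx' has length 8
  'ssfyt' has length 5
  'xpnugjw' has length 7
Lengths in increasing order: 2 < 3 < 4 < 5 < 6 < 7 < 8
Listing the words in that order gives the answer.
Final answer: ['jw', 'koi', 'mnii', 'ssfyt', 'vglzco', 'xpnugjw', 'nlswbafx']


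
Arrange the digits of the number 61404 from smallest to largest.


The number 61404 has digits: 6, 1, 4, 0, 4
Sorted: 0, 1, 4, 4, 6
Joining the sorted digits gives the result.
Final answer: 01446


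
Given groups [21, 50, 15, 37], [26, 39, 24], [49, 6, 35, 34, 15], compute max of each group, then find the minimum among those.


Find max of each group:
  Group 1: [21, 50, 15, 37] -> max = 50
  Group 2: [26, 39, 24] -> max = 39
  Group 3: [49, 6, 35, 34, 15] -> max = 49
Maxes: [50, 39, 49]
Minimum of maxes = 39
Final answer: 39


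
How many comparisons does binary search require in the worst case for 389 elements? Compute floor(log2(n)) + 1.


Binary search halves the search space each step.
Maximum comparisons = floor(log2(389)) + 1
log2(389) = 8.6036
floor(log2(389)) = 8, so 8 + 1 = 9
Final answer: 9


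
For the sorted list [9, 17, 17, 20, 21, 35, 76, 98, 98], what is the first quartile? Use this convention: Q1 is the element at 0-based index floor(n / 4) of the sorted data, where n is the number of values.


The list has n = 9 elements.
Q1 index = floor(9 / 4) = floor(2.25) = 2
Counting from index 0 in the sorted data, the element at index 2 is 17.
Final answer: 17


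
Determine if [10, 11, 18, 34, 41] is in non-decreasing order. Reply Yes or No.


Check consecutive pairs:
  10 <= 11? True
  11 <= 18? True
  18 <= 34? True
  34 <= 41? True
Every consecutive pair is in order, so the list is non-decreasing.
Final answer: Yes


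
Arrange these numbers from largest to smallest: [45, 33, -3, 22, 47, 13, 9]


Original list: [45, 33, -3, 22, 47, 13, 9]
Repeatedly take the largest remaining element:
  Remaining [45, 33, -3, 22, 47, 13, 9] -> largest is 47
  Remaining [45, 33, -3, 22, 13, 9] -> largest is 45
  Remaining [33, -3, 22, 13, 9] -> largest is 33
  Remaining [-3, 22, 13, 9] -> largest is 22
  Remaining [-3, 13, 9] -> largest is 13
  Remaining [-3, 9] -> largest is 9
  Remaining [-3] -> largest is -3
Collecting the picks in order gives the descending list.
Final answer: [47, 45, 33, 22, 13, 9, -3]


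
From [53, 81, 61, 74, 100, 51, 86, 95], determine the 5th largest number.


Sort descending: [100, 95, 86, 81, 74, 61, 53, 51]
The 5th element (1-indexed) is at index 4.
Value = 74
Final answer: 74


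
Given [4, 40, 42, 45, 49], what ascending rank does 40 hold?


Sort ascending: [4, 40, 42, 45, 49]
Find 40 in the sorted list.
40 is at position 2 (1-indexed).
Final answer: 2


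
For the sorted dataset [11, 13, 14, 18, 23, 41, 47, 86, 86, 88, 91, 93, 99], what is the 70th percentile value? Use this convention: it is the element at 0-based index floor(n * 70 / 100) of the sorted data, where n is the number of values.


The dataset has n = 13 elements.
Index = floor(13 * 70 / 100) = floor(910 / 100) = floor(9.1) = 9
Counting from index 0 in the sorted data, the element at index 9 is 88.
Final answer: 88


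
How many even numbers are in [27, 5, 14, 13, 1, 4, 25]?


Check each element:
  27 is odd
  5 is odd
  14 is even
  13 is odd
  1 is odd
  4 is even
  25 is odd
Evens: [14, 4]
Count of evens = 2
Final answer: 2


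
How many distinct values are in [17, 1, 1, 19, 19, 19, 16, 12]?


List all unique values:
Distinct values: [1, 12, 16, 17, 19]
Count = 5
Final answer: 5


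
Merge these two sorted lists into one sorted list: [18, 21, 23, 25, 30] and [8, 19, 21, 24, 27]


List A: [18, 21, 23, 25, 30]
List B: [8, 19, 21, 24, 27]
Repeatedly compare the front elements and take the smaller:
  18 vs 8 -> take 8
  18 vs 19 -> take 18
  21 vs 19 -> take 19
  21 vs 21 -> take 21
  23 vs 21 -> take 21
  23 vs 24 -> take 23
  25 vs 24 -> take 24
  25 vs 27 -> take 25
  30 vs 27 -> take 27
  B is exhausted; append the rest of A: [30]
Final answer: [8, 18, 19, 21, 21, 23, 24, 25, 27, 30]


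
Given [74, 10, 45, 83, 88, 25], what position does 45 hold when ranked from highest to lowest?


Sort descending: [88, 83, 74, 45, 25, 10]
Find 45 in the sorted list.
45 is at position 4.
Final answer: 4


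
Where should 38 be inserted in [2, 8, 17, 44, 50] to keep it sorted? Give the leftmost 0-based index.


List is sorted: [2, 8, 17, 44, 50]
We need the leftmost position where 38 can be inserted, i.e. the first index whose element is >= 38 (or the end of the list if none is).
Binary search with low=0, high=5 (0-based indices):
  low=0, high=5, mid=2: a[2]=17 < 38, so low = 3
  low=3, high=5, mid=4: a[4]=50 >= 38, so high = 4
  low=3, high=4, mid=3: a[3]=44 >= 38, so high = 3
Now low = high = 3, so the insertion index is 3.
Final answer: 3


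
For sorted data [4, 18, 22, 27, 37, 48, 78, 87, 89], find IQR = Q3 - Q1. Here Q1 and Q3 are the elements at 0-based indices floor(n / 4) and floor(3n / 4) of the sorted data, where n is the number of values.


The data has n = 9 elements.
Q1 index = floor(9 / 4) = floor(2.25) = 2; Q3 index = floor(3 * 9 / 4) = floor(6.75) = 6
Q1 = element at index 2 = 22
Q3 = element at index 6 = 78
IQR = 78 - 22 = 56
Final answer: 56


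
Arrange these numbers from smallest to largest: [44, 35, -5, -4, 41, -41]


Original list: [44, 35, -5, -4, 41, -41]
Repeatedly take the smallest remaining element:
  Remaining [44, 35, -5, -4, 41, -41] -> smallest is -41
  Remaining [44, 35, -5, -4, 41] -> smallest is -5
  Remaining [44, 35, -4, 41] -> smallest is -4
  Remaining [44, 35, 41] -> smallest is 35
  Remaining [44, 41] -> smallest is 41
  Remaining [44] -> smallest is 44
Collecting the picks in order gives the sorted list.
Final answer: [-41, -5, -4, 35, 41, 44]


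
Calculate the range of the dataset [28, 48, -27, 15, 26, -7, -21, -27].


Maximum value: 48
Minimum value: -27
Range = 48 - (-27) = 75
Final answer: 75


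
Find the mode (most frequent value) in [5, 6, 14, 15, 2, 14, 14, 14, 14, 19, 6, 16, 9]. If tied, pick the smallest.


Count the frequency of each value:
  2 appears 1 time(s)
  5 appears 1 time(s)
  6 appears 2 time(s)
  9 appears 1 time(s)
  14 appears 5 time(s)
  15 appears 1 time(s)
  16 appears 1 time(s)
  19 appears 1 time(s)
Maximum frequency is 5.
Only 14 reaches that frequency, so it is the mode.
Final answer: 14


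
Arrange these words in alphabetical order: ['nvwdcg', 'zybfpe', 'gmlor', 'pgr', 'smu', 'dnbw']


Compare strings character by character (the first differing letter decides):
  'dnbw' < 'gmlor' since 'd' < 'g' at position 1
  'gmlor' < 'nvwdcg' since 'g' < 'n' at position 1
  'nvwdcg' < 'pgr' since 'n' < 'p' at position 1
  'pgr' < 'smu' since 'p' < 's' at position 1
  'smu' < 'zybfpe' since 's' < 'z' at position 1
Chaining these comparisons gives the alphabetical order.
Final answer: ['dnbw', 'gmlor', 'nvwdcg', 'pgr', 'smu', 'zybfpe']


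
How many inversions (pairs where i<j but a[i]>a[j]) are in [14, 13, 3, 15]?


For each element, count the later elements that are smaller than it:
  14 (index 0): smaller elements after it = [13, 3] -> 2
  13 (index 1): smaller elements after it = [3] -> 1
  3 (index 2): smaller elements after it = [] -> 0
Total inversions = 2 + 1 + 0 = 3
Final answer: 3


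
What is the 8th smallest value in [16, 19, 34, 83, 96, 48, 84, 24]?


Sort ascending: [16, 19, 24, 34, 48, 83, 84, 96]
The 8th element (1-indexed) is at index 7.
Value = 96
Final answer: 96


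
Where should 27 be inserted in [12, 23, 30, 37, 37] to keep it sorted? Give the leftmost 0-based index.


List is sorted: [12, 23, 30, 37, 37]
We need the leftmost position where 27 can be inserted, i.e. the first index whose element is >= 27 (or the end of the list if none is).
Binary search with low=0, high=5 (0-based indices):
  low=0, high=5, mid=2: a[2]=30 >= 27, so high = 2
  low=0, high=2, mid=1: a[1]=23 < 27, so low = 2
Now low = high = 2, so the insertion index is 2.
Final answer: 2


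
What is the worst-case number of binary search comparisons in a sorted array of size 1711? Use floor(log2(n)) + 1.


Binary search halves the search space each step.
Maximum comparisons = floor(log2(1711)) + 1
log2(1711) = 10.7406
floor(log2(1711)) = 10, so 10 + 1 = 11
Final answer: 11


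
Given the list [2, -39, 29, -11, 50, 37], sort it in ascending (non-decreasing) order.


Original list: [2, -39, 29, -11, 50, 37]
Repeatedly take the smallest remaining element:
  Remaining [2, -39, 29, -11, 50, 37] -> smallest is -39
  Remaining [2, 29, -11, 50, 37] -> smallest is -11
  Remaining [2, 29, 50, 37] -> smallest is 2
  Remaining [29, 50, 37] -> smallest is 29
  Remaining [50, 37] -> smallest is 37
  Remaining [50] -> smallest is 50
Collecting the picks in order gives the sorted list.
Final answer: [-39, -11, 2, 29, 37, 50]


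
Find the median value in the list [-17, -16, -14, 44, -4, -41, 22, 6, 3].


First, sort the list: [-41, -17, -16, -14, -4, 3, 6, 22, 44]
The list has 9 elements (odd count).
The middle index is 4 (0-based), and the element there is -4.
Final answer: -4


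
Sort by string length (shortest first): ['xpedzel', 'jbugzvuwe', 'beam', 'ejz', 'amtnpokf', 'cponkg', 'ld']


Compute lengths:
  'xpedzel' has length 7
  'jbugzvuwe' has length 9
  'beam' has length 4
  'ejz' has length 3
  'amtnpokf' has length 8
  'cponkg' has length 6
  'ld' has length 2
Lengths in increasing order: 2 < 3 < 4 < 6 < 7 < 8 < 9
Listing the words in that order gives the answer.
Final answer: ['ld', 'ejz', 'beam', 'cponkg', 'xpedzel', 'amtnpokf', 'jbugzvuwe']


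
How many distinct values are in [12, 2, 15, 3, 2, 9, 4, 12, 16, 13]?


List all unique values:
Distinct values: [2, 3, 4, 9, 12, 13, 15, 16]
Count = 8
Final answer: 8


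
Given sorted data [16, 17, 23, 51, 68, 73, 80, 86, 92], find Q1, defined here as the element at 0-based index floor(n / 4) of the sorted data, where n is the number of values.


The list has n = 9 elements.
Q1 index = floor(9 / 4) = floor(2.25) = 2
Counting from index 0 in the sorted data, the element at index 2 is 23.
Final answer: 23


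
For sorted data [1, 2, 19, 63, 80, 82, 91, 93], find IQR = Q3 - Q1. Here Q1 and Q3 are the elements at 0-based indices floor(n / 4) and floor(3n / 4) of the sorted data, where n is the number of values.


The data has n = 8 elements.
Q1 index = floor(8 / 4) = floor(2) = 2; Q3 index = floor(3 * 8 / 4) = floor(6) = 6
Q1 = element at index 2 = 19
Q3 = element at index 6 = 91
IQR = 91 - 19 = 72
Final answer: 72


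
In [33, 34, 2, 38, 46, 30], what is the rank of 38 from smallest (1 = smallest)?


Sort ascending: [2, 30, 33, 34, 38, 46]
Find 38 in the sorted list.
38 is at position 5 (1-indexed).
Final answer: 5


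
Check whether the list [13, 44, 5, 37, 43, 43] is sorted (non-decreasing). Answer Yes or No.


Check consecutive pairs:
  13 <= 44? True
  44 <= 5? False
  5 <= 37? True
  37 <= 43? True
  43 <= 43? True
1 consecutive pair(s) are out of order, so the list is not sorted.
Final answer: No


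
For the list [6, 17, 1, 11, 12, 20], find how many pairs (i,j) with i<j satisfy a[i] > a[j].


For each element, count the later elements that are smaller than it:
  6 (index 0): smaller elements after it = [1] -> 1
  17 (index 1): smaller elements after it = [1, 11, 12] -> 3
  1 (index 2): smaller elements after it = [] -> 0
  11 (index 3): smaller elements after it = [] -> 0
  12 (index 4): smaller elements after it = [] -> 0
Total inversions = 1 + 3 + 0 + 0 + 0 = 4
Final answer: 4


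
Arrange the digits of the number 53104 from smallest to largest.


The number 53104 has digits: 5, 3, 1, 0, 4
Sorted: 0, 1, 3, 4, 5
Joining the sorted digits gives the result.
Final answer: 01345


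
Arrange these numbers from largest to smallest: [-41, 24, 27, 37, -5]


Original list: [-41, 24, 27, 37, -5]
Repeatedly take the largest remaining element:
  Remaining [-41, 24, 27, 37, -5] -> largest is 37
  Remaining [-41, 24, 27, -5] -> largest is 27
  Remaining [-41, 24, -5] -> largest is 24
  Remaining [-41, -5] -> largest is -5
  Remaining [-41] -> largest is -41
Collecting the picks in order gives the descending list.
Final answer: [37, 27, 24, -5, -41]


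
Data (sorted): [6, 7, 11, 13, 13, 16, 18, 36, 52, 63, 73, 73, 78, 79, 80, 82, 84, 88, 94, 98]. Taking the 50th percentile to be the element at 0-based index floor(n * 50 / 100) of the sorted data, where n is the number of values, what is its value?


The dataset has n = 20 elements.
Index = floor(20 * 50 / 100) = floor(1000 / 100) = floor(10) = 10
Counting from index 0 in the sorted data, the element at index 10 is 73.
Final answer: 73


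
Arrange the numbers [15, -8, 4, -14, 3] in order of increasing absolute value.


Compute absolute values:
  |15| = 15
  |-8| = 8
  |4| = 4
  |-14| = 14
  |3| = 3
Absolute values in increasing order: 3 < 4 < 8 < 14 < 15
Listing the original numbers in that order gives the answer.
Final answer: [3, 4, -8, -14, 15]


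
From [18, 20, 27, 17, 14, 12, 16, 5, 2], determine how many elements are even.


Check each element:
  18 is even
  20 is even
  27 is odd
  17 is odd
  14 is even
  12 is even
  16 is even
  5 is odd
  2 is even
Evens: [18, 20, 14, 12, 16, 2]
Count of evens = 6
Final answer: 6
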